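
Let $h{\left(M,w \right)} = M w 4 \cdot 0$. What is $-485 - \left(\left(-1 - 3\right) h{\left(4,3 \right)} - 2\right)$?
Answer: $-483$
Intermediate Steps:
$h{\left(M,w \right)} = 0$ ($h{\left(M,w \right)} = 4 M w 0 = 0$)
$-485 - \left(\left(-1 - 3\right) h{\left(4,3 \right)} - 2\right) = -485 - \left(\left(-1 - 3\right) 0 - 2\right) = -485 - \left(\left(-4\right) 0 - 2\right) = -485 - \left(0 - 2\right) = -485 - -2 = -485 + 2 = -483$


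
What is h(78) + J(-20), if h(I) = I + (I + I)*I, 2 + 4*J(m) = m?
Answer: 24481/2 ≈ 12241.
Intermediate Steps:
J(m) = -1/2 + m/4
h(I) = I + 2*I**2 (h(I) = I + (2*I)*I = I + 2*I**2)
h(78) + J(-20) = 78*(1 + 2*78) + (-1/2 + (1/4)*(-20)) = 78*(1 + 156) + (-1/2 - 5) = 78*157 - 11/2 = 12246 - 11/2 = 24481/2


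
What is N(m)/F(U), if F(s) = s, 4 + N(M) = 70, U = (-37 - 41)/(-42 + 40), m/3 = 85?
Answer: 22/13 ≈ 1.6923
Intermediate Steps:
m = 255 (m = 3*85 = 255)
U = 39 (U = -78/(-2) = -78*(-½) = 39)
N(M) = 66 (N(M) = -4 + 70 = 66)
N(m)/F(U) = 66/39 = 66*(1/39) = 22/13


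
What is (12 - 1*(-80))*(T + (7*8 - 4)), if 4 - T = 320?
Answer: -24288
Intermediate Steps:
T = -316 (T = 4 - 1*320 = 4 - 320 = -316)
(12 - 1*(-80))*(T + (7*8 - 4)) = (12 - 1*(-80))*(-316 + (7*8 - 4)) = (12 + 80)*(-316 + (56 - 4)) = 92*(-316 + 52) = 92*(-264) = -24288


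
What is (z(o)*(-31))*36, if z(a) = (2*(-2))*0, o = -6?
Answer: 0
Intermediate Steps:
z(a) = 0 (z(a) = -4*0 = 0)
(z(o)*(-31))*36 = (0*(-31))*36 = 0*36 = 0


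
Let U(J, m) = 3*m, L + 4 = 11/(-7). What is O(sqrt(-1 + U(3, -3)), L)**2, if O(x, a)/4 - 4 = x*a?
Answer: -230816/49 - 4992*I*sqrt(10)/7 ≈ -4710.5 - 2255.2*I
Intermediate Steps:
L = -39/7 (L = -4 + 11/(-7) = -4 + 11*(-1/7) = -4 - 11/7 = -39/7 ≈ -5.5714)
O(x, a) = 16 + 4*a*x (O(x, a) = 16 + 4*(x*a) = 16 + 4*(a*x) = 16 + 4*a*x)
O(sqrt(-1 + U(3, -3)), L)**2 = (16 + 4*(-39/7)*sqrt(-1 + 3*(-3)))**2 = (16 + 4*(-39/7)*sqrt(-1 - 9))**2 = (16 + 4*(-39/7)*sqrt(-10))**2 = (16 + 4*(-39/7)*(I*sqrt(10)))**2 = (16 - 156*I*sqrt(10)/7)**2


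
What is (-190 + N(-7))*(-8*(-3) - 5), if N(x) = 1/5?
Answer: -18031/5 ≈ -3606.2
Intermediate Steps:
N(x) = ⅕
(-190 + N(-7))*(-8*(-3) - 5) = (-190 + ⅕)*(-8*(-3) - 5) = -949*(24 - 5)/5 = -949/5*19 = -18031/5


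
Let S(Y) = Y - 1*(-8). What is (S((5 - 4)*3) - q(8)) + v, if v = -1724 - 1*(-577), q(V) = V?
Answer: -1144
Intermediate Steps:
v = -1147 (v = -1724 + 577 = -1147)
S(Y) = 8 + Y (S(Y) = Y + 8 = 8 + Y)
(S((5 - 4)*3) - q(8)) + v = ((8 + (5 - 4)*3) - 1*8) - 1147 = ((8 + 1*3) - 8) - 1147 = ((8 + 3) - 8) - 1147 = (11 - 8) - 1147 = 3 - 1147 = -1144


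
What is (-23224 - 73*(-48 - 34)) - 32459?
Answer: -49697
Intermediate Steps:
(-23224 - 73*(-48 - 34)) - 32459 = (-23224 - 73*(-82)) - 32459 = (-23224 - 1*(-5986)) - 32459 = (-23224 + 5986) - 32459 = -17238 - 32459 = -49697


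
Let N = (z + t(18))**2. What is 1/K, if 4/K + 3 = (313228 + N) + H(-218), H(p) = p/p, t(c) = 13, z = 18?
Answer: 314187/4 ≈ 78547.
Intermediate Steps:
H(p) = 1
N = 961 (N = (18 + 13)**2 = 31**2 = 961)
K = 4/314187 (K = 4/(-3 + ((313228 + 961) + 1)) = 4/(-3 + (314189 + 1)) = 4/(-3 + 314190) = 4/314187 ≈ 1.2731e-5)
1/K = 1/(4/314187) = 314187/4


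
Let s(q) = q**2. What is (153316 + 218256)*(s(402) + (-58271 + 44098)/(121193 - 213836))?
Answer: 5562987799502740/92643 ≈ 6.0048e+10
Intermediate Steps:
(153316 + 218256)*(s(402) + (-58271 + 44098)/(121193 - 213836)) = (153316 + 218256)*(402**2 + (-58271 + 44098)/(121193 - 213836)) = 371572*(161604 - 14173/(-92643)) = 371572*(161604 - 14173*(-1/92643)) = 371572*(161604 + 14173/92643) = 371572*(14971493545/92643) = 5562987799502740/92643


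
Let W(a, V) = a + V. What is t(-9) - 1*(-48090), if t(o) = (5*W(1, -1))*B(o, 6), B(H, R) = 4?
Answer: 48090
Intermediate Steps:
W(a, V) = V + a
t(o) = 0 (t(o) = (5*(-1 + 1))*4 = (5*0)*4 = 0*4 = 0)
t(-9) - 1*(-48090) = 0 - 1*(-48090) = 0 + 48090 = 48090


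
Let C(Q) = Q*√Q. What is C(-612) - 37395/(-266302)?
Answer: 37395/266302 - 3672*I*√17 ≈ 0.14042 - 15140.0*I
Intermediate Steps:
C(Q) = Q^(3/2)
C(-612) - 37395/(-266302) = (-612)^(3/2) - 37395/(-266302) = -3672*I*√17 - 37395*(-1)/266302 = -3672*I*√17 - 1*(-37395/266302) = -3672*I*√17 + 37395/266302 = 37395/266302 - 3672*I*√17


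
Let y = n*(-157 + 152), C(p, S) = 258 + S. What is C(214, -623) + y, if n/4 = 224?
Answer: -4845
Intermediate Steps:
n = 896 (n = 4*224 = 896)
y = -4480 (y = 896*(-157 + 152) = 896*(-5) = -4480)
C(214, -623) + y = (258 - 623) - 4480 = -365 - 4480 = -4845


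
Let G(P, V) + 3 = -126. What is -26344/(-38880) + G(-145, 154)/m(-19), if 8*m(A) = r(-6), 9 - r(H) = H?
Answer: -66215/972 ≈ -68.122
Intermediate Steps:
r(H) = 9 - H
G(P, V) = -129 (G(P, V) = -3 - 126 = -129)
m(A) = 15/8 (m(A) = (9 - 1*(-6))/8 = (9 + 6)/8 = (⅛)*15 = 15/8)
-26344/(-38880) + G(-145, 154)/m(-19) = -26344/(-38880) - 129/15/8 = -26344*(-1/38880) - 129*8/15 = 3293/4860 - 344/5 = -66215/972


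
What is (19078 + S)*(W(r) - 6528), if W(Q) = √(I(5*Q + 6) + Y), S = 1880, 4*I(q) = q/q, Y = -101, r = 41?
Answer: -136813824 + 10479*I*√403 ≈ -1.3681e+8 + 2.1036e+5*I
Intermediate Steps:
I(q) = ¼ (I(q) = (q/q)/4 = (¼)*1 = ¼)
W(Q) = I*√403/2 (W(Q) = √(¼ - 101) = √(-403/4) = I*√403/2)
(19078 + S)*(W(r) - 6528) = (19078 + 1880)*(I*√403/2 - 6528) = 20958*(-6528 + I*√403/2) = -136813824 + 10479*I*√403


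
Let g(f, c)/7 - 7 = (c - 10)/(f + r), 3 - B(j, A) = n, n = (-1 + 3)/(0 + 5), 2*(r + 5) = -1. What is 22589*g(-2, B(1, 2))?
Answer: 94715677/75 ≈ 1.2629e+6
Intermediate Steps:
r = -11/2 (r = -5 + (½)*(-1) = -5 - ½ = -11/2 ≈ -5.5000)
n = ⅖ (n = 2/5 = 2*(⅕) = ⅖ ≈ 0.40000)
B(j, A) = 13/5 (B(j, A) = 3 - 1*⅖ = 3 - ⅖ = 13/5)
g(f, c) = 49 + 7*(-10 + c)/(-11/2 + f) (g(f, c) = 49 + 7*((c - 10)/(f - 11/2)) = 49 + 7*((-10 + c)/(-11/2 + f)) = 49 + 7*(-10 + c)/(-11/2 + f))
22589*g(-2, B(1, 2)) = 22589*(7*(-97 + 2*(13/5) + 14*(-2))/(-11 + 2*(-2))) = 22589*(7*(-97 + 26/5 - 28)/(-11 - 4)) = 22589*(7*(-599/5)/(-15)) = 22589*(7*(-1/15)*(-599/5)) = 22589*(4193/75) = 94715677/75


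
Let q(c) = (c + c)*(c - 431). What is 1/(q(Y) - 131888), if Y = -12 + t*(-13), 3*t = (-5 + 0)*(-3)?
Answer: -1/53656 ≈ -1.8637e-5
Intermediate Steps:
t = 5 (t = ((-5 + 0)*(-3))/3 = (-5*(-3))/3 = (⅓)*15 = 5)
Y = -77 (Y = -12 + 5*(-13) = -12 - 65 = -77)
q(c) = 2*c*(-431 + c) (q(c) = (2*c)*(-431 + c) = 2*c*(-431 + c))
1/(q(Y) - 131888) = 1/(2*(-77)*(-431 - 77) - 131888) = 1/(2*(-77)*(-508) - 131888) = 1/(78232 - 131888) = 1/(-53656) = -1/53656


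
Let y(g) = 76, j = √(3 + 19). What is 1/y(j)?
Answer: 1/76 ≈ 0.013158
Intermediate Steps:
j = √22 ≈ 4.6904
1/y(j) = 1/76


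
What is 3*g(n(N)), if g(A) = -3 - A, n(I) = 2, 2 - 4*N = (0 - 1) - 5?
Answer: -15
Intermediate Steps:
N = 2 (N = 1/2 - ((0 - 1) - 5)/4 = 1/2 - (-1 - 5)/4 = 1/2 - 1/4*(-6) = 1/2 + 3/2 = 2)
3*g(n(N)) = 3*(-3 - 1*2) = 3*(-3 - 2) = 3*(-5) = -15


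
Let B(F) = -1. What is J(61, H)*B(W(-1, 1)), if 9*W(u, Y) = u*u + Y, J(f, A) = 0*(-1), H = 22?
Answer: 0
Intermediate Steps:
J(f, A) = 0
W(u, Y) = Y/9 + u²/9 (W(u, Y) = (u*u + Y)/9 = (u² + Y)/9 = (Y + u²)/9 = Y/9 + u²/9)
J(61, H)*B(W(-1, 1)) = 0*(-1) = 0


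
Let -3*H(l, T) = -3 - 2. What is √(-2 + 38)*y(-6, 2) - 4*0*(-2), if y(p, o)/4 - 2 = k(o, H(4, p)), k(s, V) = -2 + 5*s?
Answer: 240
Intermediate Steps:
H(l, T) = 5/3 (H(l, T) = -(-3 - 2)/3 = -⅓*(-5) = 5/3)
y(p, o) = 20*o (y(p, o) = 8 + 4*(-2 + 5*o) = 8 + (-8 + 20*o) = 20*o)
√(-2 + 38)*y(-6, 2) - 4*0*(-2) = √(-2 + 38)*(20*2) - 4*0*(-2) = √36*40 + 0*(-2) = 6*40 + 0 = 240 + 0 = 240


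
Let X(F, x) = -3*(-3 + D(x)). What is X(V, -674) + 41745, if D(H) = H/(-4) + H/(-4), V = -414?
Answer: 40743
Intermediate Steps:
D(H) = -H/2 (D(H) = H*(-¼) + H*(-¼) = -H/4 - H/4 = -H/2)
X(F, x) = 9 + 3*x/2 (X(F, x) = -3*(-3 - x/2) = 9 + 3*x/2)
X(V, -674) + 41745 = (9 + (3/2)*(-674)) + 41745 = (9 - 1011) + 41745 = -1002 + 41745 = 40743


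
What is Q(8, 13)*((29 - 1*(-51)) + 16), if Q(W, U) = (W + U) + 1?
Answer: 2112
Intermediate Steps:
Q(W, U) = 1 + U + W (Q(W, U) = (U + W) + 1 = 1 + U + W)
Q(8, 13)*((29 - 1*(-51)) + 16) = (1 + 13 + 8)*((29 - 1*(-51)) + 16) = 22*((29 + 51) + 16) = 22*(80 + 16) = 22*96 = 2112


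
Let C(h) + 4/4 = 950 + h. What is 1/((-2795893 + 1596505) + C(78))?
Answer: -1/1198361 ≈ -8.3447e-7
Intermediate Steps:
C(h) = 949 + h (C(h) = -1 + (950 + h) = 949 + h)
1/((-2795893 + 1596505) + C(78)) = 1/((-2795893 + 1596505) + (949 + 78)) = 1/(-1199388 + 1027) = 1/(-1198361) = -1/1198361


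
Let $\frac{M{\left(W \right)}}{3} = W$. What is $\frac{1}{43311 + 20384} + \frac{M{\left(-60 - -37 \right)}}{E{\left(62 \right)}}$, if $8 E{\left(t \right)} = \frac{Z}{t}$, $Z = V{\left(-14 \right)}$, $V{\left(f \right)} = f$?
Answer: $\frac{1089948847}{445865} \approx 2444.6$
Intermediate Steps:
$M{\left(W \right)} = 3 W$
$Z = -14$
$E{\left(t \right)} = - \frac{7}{4 t}$ ($E{\left(t \right)} = \frac{\left(-14\right) \frac{1}{t}}{8} = - \frac{7}{4 t}$)
$\frac{1}{43311 + 20384} + \frac{M{\left(-60 - -37 \right)}}{E{\left(62 \right)}} = \frac{1}{43311 + 20384} + \frac{3 \left(-60 - -37\right)}{\left(- \frac{7}{4}\right) \frac{1}{62}} = \frac{1}{63695} + \frac{3 \left(-60 + 37\right)}{\left(- \frac{7}{4}\right) \frac{1}{62}} = \frac{1}{63695} + \frac{3 \left(-23\right)}{- \frac{7}{248}} = \frac{1}{63695} - - \frac{17112}{7} = \frac{1}{63695} + \frac{17112}{7} = \frac{1089948847}{445865}$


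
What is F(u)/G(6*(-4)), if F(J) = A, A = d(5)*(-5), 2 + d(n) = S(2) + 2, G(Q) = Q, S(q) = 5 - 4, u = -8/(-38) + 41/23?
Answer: 5/24 ≈ 0.20833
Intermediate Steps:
u = 871/437 (u = -8*(-1/38) + 41*(1/23) = 4/19 + 41/23 = 871/437 ≈ 1.9931)
S(q) = 1
d(n) = 1 (d(n) = -2 + (1 + 2) = -2 + 3 = 1)
A = -5 (A = 1*(-5) = -5)
F(J) = -5
F(u)/G(6*(-4)) = -5/(6*(-4)) = -5/(-24) = -5*(-1/24) = 5/24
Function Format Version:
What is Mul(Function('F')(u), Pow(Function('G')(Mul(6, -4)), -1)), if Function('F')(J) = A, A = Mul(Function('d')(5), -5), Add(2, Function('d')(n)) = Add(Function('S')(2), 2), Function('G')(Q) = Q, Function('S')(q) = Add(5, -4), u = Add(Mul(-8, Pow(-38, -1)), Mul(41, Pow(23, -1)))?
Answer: Rational(5, 24) ≈ 0.20833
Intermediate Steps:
u = Rational(871, 437) (u = Add(Mul(-8, Rational(-1, 38)), Mul(41, Rational(1, 23))) = Add(Rational(4, 19), Rational(41, 23)) = Rational(871, 437) ≈ 1.9931)
Function('S')(q) = 1
Function('d')(n) = 1 (Function('d')(n) = Add(-2, Add(1, 2)) = Add(-2, 3) = 1)
A = -5 (A = Mul(1, -5) = -5)
Function('F')(J) = -5
Mul(Function('F')(u), Pow(Function('G')(Mul(6, -4)), -1)) = Mul(-5, Pow(Mul(6, -4), -1)) = Mul(-5, Pow(-24, -1)) = Mul(-5, Rational(-1, 24)) = Rational(5, 24)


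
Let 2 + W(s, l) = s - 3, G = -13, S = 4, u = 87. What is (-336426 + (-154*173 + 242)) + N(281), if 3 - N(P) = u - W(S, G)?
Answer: -362911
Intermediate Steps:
W(s, l) = -5 + s (W(s, l) = -2 + (s - 3) = -2 + (-3 + s) = -5 + s)
N(P) = -85 (N(P) = 3 - (87 - (-5 + 4)) = 3 - (87 - 1*(-1)) = 3 - (87 + 1) = 3 - 1*88 = 3 - 88 = -85)
(-336426 + (-154*173 + 242)) + N(281) = (-336426 + (-154*173 + 242)) - 85 = (-336426 + (-26642 + 242)) - 85 = (-336426 - 26400) - 85 = -362826 - 85 = -362911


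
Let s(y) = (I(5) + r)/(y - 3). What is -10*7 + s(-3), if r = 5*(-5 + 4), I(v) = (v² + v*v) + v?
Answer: -235/3 ≈ -78.333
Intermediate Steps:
I(v) = v + 2*v² (I(v) = (v² + v²) + v = 2*v² + v = v + 2*v²)
r = -5 (r = 5*(-1) = -5)
s(y) = 50/(-3 + y) (s(y) = (5*(1 + 2*5) - 5)/(y - 3) = (5*(1 + 10) - 5)/(-3 + y) = (5*11 - 5)/(-3 + y) = (55 - 5)/(-3 + y) = 50/(-3 + y))
-10*7 + s(-3) = -10*7 + 50/(-3 - 3) = -70 + 50/(-6) = -70 + 50*(-⅙) = -70 - 25/3 = -235/3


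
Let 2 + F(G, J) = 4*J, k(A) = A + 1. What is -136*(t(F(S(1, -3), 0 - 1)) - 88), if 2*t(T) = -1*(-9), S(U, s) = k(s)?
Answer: 11356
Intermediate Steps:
k(A) = 1 + A
S(U, s) = 1 + s
F(G, J) = -2 + 4*J
t(T) = 9/2 (t(T) = (-1*(-9))/2 = (1/2)*9 = 9/2)
-136*(t(F(S(1, -3), 0 - 1)) - 88) = -136*(9/2 - 88) = -136*(-167/2) = 11356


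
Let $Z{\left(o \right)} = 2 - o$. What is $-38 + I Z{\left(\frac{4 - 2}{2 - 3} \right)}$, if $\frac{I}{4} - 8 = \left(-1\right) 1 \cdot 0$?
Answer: $90$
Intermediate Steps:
$I = 32$ ($I = 32 + 4 \left(-1\right) 1 \cdot 0 = 32 + 4 \left(\left(-1\right) 0\right) = 32 + 4 \cdot 0 = 32 + 0 = 32$)
$-38 + I Z{\left(\frac{4 - 2}{2 - 3} \right)} = -38 + 32 \left(2 - \frac{4 - 2}{2 - 3}\right) = -38 + 32 \left(2 - \frac{2}{-1}\right) = -38 + 32 \left(2 - 2 \left(-1\right)\right) = -38 + 32 \left(2 - -2\right) = -38 + 32 \left(2 + 2\right) = -38 + 32 \cdot 4 = -38 + 128 = 90$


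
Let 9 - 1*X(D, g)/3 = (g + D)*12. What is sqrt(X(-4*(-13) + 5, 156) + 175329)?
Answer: 6*sqrt(4658) ≈ 409.50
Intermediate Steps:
X(D, g) = 27 - 36*D - 36*g (X(D, g) = 27 - 3*(g + D)*12 = 27 - 3*(D + g)*12 = 27 - 3*(12*D + 12*g) = 27 + (-36*D - 36*g) = 27 - 36*D - 36*g)
sqrt(X(-4*(-13) + 5, 156) + 175329) = sqrt((27 - 36*(-4*(-13) + 5) - 36*156) + 175329) = sqrt((27 - 36*(52 + 5) - 5616) + 175329) = sqrt((27 - 36*57 - 5616) + 175329) = sqrt((27 - 2052 - 5616) + 175329) = sqrt(-7641 + 175329) = sqrt(167688) = 6*sqrt(4658)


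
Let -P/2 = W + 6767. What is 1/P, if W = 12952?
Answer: -1/39438 ≈ -2.5356e-5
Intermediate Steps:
P = -39438 (P = -2*(12952 + 6767) = -2*19719 = -39438)
1/P = 1/(-39438) = -1/39438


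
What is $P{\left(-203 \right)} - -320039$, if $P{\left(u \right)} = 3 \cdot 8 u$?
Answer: $315167$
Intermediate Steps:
$P{\left(u \right)} = 24 u$
$P{\left(-203 \right)} - -320039 = 24 \left(-203\right) - -320039 = -4872 + 320039 = 315167$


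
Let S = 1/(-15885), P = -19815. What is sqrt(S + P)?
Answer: 2*I*sqrt(138888413035)/5295 ≈ 140.77*I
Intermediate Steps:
S = -1/15885 ≈ -6.2953e-5
sqrt(S + P) = sqrt(-1/15885 - 19815) = sqrt(-314761276/15885) = 2*I*sqrt(138888413035)/5295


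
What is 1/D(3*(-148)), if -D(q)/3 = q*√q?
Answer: -I*√111/295704 ≈ -3.5629e-5*I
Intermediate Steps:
D(q) = -3*q^(3/2) (D(q) = -3*q*√q = -3*q^(3/2))
1/D(3*(-148)) = 1/(-3*(-888*I*√111)) = 1/(-(-2664)*I*√111) = 1/(2664*I*√111) = -I*√111/295704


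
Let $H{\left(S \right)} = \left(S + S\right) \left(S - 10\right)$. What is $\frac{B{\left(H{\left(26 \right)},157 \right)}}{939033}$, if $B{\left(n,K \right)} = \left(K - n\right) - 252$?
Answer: $- \frac{103}{104337} \approx -0.00098719$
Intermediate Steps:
$H{\left(S \right)} = 2 S \left(-10 + S\right)$
$B{\left(n,K \right)} = -252 + K - n$
$\frac{B{\left(H{\left(26 \right)},157 \right)}}{939033} = \frac{-252 + 157 - 2 \cdot 26 \left(-10 + 26\right)}{939033} = \left(-252 + 157 - 2 \cdot 26 \cdot 16\right) \frac{1}{939033} = \left(-252 + 157 - 832\right) \frac{1}{939033} = \left(-927\right) \frac{1}{939033} = - \frac{103}{104337}$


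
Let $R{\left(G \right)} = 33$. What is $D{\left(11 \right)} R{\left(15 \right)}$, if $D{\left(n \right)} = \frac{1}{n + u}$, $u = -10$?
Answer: $33$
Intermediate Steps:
$D{\left(n \right)} = \frac{1}{-10 + n}$ ($D{\left(n \right)} = \frac{1}{n - 10} = \frac{1}{-10 + n}$)
$D{\left(11 \right)} R{\left(15 \right)} = \frac{1}{-10 + 11} \cdot 33 = 1^{-1} \cdot 33 = 1 \cdot 33 = 33$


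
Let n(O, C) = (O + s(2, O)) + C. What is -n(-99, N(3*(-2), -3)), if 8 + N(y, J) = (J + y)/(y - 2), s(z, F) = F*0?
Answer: 847/8 ≈ 105.88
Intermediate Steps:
s(z, F) = 0
N(y, J) = -8 + (J + y)/(-2 + y) (N(y, J) = -8 + (J + y)/(y - 2) = -8 + (J + y)/(-2 + y))
n(O, C) = C + O (n(O, C) = (O + 0) + C = O + C = C + O)
-n(-99, N(3*(-2), -3)) = -((16 - 3 - 21*(-2))/(-2 + 3*(-2)) - 99) = -((16 - 3 - 7*(-6))/(-2 - 6) - 99) = -((16 - 3 + 42)/(-8) - 99) = -(-⅛*55 - 99) = -(-55/8 - 99) = -1*(-847/8) = 847/8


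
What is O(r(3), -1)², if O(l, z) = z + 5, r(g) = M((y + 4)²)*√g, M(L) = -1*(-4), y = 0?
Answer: 16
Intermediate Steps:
M(L) = 4
r(g) = 4*√g
O(l, z) = 5 + z
O(r(3), -1)² = (5 - 1)² = 4² = 16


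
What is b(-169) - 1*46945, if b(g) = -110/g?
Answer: -7933595/169 ≈ -46944.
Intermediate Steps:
b(-169) - 1*46945 = -110/(-169) - 1*46945 = -110*(-1/169) - 46945 = 110/169 - 46945 = -7933595/169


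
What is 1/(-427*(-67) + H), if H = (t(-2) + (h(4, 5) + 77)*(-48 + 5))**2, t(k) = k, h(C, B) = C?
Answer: 1/12173834 ≈ 8.2143e-8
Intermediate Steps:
H = 12145225 (H = (-2 + (4 + 77)*(-48 + 5))**2 = (-2 + 81*(-43))**2 = (-2 - 3483)**2 = (-3485)**2 = 12145225)
1/(-427*(-67) + H) = 1/(-427*(-67) + 12145225) = 1/(28609 + 12145225) = 1/12173834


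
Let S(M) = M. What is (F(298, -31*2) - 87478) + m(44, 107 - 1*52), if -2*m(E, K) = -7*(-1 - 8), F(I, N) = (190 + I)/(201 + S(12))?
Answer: -37278071/426 ≈ -87507.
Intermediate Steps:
F(I, N) = 190/213 + I/213 (F(I, N) = (190 + I)/(201 + 12) = (190 + I)/213 = (190 + I)*(1/213) = 190/213 + I/213)
m(E, K) = -63/2 (m(E, K) = -(-7)*(-1 - 8)/2 = -(-7)*(-9)/2 = -1/2*63 = -63/2)
(F(298, -31*2) - 87478) + m(44, 107 - 1*52) = ((190/213 + (1/213)*298) - 87478) - 63/2 = ((190/213 + 298/213) - 87478) - 63/2 = (488/213 - 87478) - 63/2 = -18632326/213 - 63/2 = -37278071/426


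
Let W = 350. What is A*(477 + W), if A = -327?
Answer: -270429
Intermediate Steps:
A*(477 + W) = -327*(477 + 350) = -327*827 = -270429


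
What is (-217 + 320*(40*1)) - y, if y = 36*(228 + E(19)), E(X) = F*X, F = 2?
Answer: 3007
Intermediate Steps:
E(X) = 2*X
y = 9576 (y = 36*(228 + 2*19) = 36*(228 + 38) = 36*266 = 9576)
(-217 + 320*(40*1)) - y = (-217 + 320*(40*1)) - 1*9576 = (-217 + 320*40) - 9576 = (-217 + 12800) - 9576 = 12583 - 9576 = 3007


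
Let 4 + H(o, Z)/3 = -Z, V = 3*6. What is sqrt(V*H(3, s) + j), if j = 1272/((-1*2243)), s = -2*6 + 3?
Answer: sqrt(1355530134)/2243 ≈ 16.414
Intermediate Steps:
s = -9 (s = -12 + 3 = -9)
V = 18
H(o, Z) = -12 - 3*Z (H(o, Z) = -12 + 3*(-Z) = -12 - 3*Z)
j = -1272/2243 (j = 1272/(-2243) = 1272*(-1/2243) = -1272/2243 ≈ -0.56710)
sqrt(V*H(3, s) + j) = sqrt(18*(-12 - 3*(-9)) - 1272/2243) = sqrt(18*(-12 + 27) - 1272/2243) = sqrt(18*15 - 1272/2243) = sqrt(270 - 1272/2243) = sqrt(604338/2243) = sqrt(1355530134)/2243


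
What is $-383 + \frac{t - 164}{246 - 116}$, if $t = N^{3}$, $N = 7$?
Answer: $- \frac{49611}{130} \approx -381.62$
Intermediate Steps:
$t = 343$ ($t = 7^{3} = 343$)
$-383 + \frac{t - 164}{246 - 116} = -383 + \frac{343 - 164}{246 - 116} = -383 + \frac{179}{130} = - \frac{49611}{130}$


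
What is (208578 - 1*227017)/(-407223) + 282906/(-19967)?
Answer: -114837658525/8131021641 ≈ -14.123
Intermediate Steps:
(208578 - 1*227017)/(-407223) + 282906/(-19967) = (208578 - 227017)*(-1/407223) + 282906*(-1/19967) = -18439*(-1/407223) - 282906/19967 = 18439/407223 - 282906/19967 = -114837658525/8131021641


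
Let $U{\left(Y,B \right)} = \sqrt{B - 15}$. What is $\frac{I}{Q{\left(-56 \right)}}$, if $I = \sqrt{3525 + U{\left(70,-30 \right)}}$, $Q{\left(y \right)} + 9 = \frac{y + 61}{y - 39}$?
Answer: $- \frac{19 \sqrt{3525 + 3 i \sqrt{5}}}{172} \approx -6.5585 - 0.0062405 i$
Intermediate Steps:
$U{\left(Y,B \right)} = \sqrt{-15 + B}$
$Q{\left(y \right)} = -9 + \frac{61 + y}{-39 + y}$ ($Q{\left(y \right)} = -9 + \frac{y + 61}{y - 39} = -9 + \frac{61 + y}{-39 + y}$)
$I = \sqrt{3525 + 3 i \sqrt{5}}$ ($I = \sqrt{3525 + \sqrt{-15 - 30}} = \sqrt{3525 + \sqrt{-45}} = \sqrt{3525 + 3 i \sqrt{5}} \approx 59.372 + 0.0565 i$)
$\frac{I}{Q{\left(-56 \right)}} = \frac{\sqrt{3525 + 3 i \sqrt{5}}}{4 \frac{1}{-39 - 56} \left(103 - -112\right)} = \frac{\sqrt{3525 + 3 i \sqrt{5}}}{4 \frac{1}{-95} \left(103 + 112\right)} = \frac{\sqrt{3525 + 3 i \sqrt{5}}}{4 \left(- \frac{1}{95}\right) 215} = \frac{\sqrt{3525 + 3 i \sqrt{5}}}{- \frac{172}{19}} = \sqrt{3525 + 3 i \sqrt{5}} \left(- \frac{19}{172}\right) = - \frac{19 \sqrt{3525 + 3 i \sqrt{5}}}{172}$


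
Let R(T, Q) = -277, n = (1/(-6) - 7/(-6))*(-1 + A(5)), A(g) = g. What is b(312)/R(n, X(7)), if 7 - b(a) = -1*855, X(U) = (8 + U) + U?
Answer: -862/277 ≈ -3.1119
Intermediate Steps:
n = 4 (n = (1/(-6) - 7/(-6))*(-1 + 5) = (1*(-⅙) - 7*(-⅙))*4 = (-⅙ + 7/6)*4 = 1*4 = 4)
X(U) = 8 + 2*U
b(a) = 862 (b(a) = 7 - (-1)*855 = 7 - 1*(-855) = 7 + 855 = 862)
b(312)/R(n, X(7)) = 862/(-277) = 862*(-1/277) = -862/277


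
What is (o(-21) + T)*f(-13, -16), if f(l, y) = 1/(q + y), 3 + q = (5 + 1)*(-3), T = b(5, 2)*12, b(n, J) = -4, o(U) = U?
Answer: 69/37 ≈ 1.8649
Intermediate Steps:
T = -48 (T = -4*12 = -48)
q = -21 (q = -3 + (5 + 1)*(-3) = -3 + 6*(-3) = -3 - 18 = -21)
f(l, y) = 1/(-21 + y)
(o(-21) + T)*f(-13, -16) = (-21 - 48)/(-21 - 16) = -69/(-37) = -69*(-1/37) = 69/37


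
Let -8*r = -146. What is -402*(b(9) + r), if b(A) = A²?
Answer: -79797/2 ≈ -39899.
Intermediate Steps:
r = 73/4 (r = -⅛*(-146) = 73/4 ≈ 18.250)
-402*(b(9) + r) = -402*(9² + 73/4) = -402*(81 + 73/4) = -402*397/4 = -79797/2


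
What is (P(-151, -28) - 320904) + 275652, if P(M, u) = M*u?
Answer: -41024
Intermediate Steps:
(P(-151, -28) - 320904) + 275652 = (-151*(-28) - 320904) + 275652 = (4228 - 320904) + 275652 = -316676 + 275652 = -41024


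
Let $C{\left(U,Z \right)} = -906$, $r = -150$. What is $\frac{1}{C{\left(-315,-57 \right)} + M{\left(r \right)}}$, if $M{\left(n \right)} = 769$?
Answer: $- \frac{1}{137} \approx -0.0072993$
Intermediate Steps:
$\frac{1}{C{\left(-315,-57 \right)} + M{\left(r \right)}} = \frac{1}{-906 + 769} = \frac{1}{-137} = - \frac{1}{137}$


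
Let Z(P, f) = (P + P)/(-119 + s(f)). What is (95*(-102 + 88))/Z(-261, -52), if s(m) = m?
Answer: -12635/29 ≈ -435.69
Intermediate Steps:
Z(P, f) = 2*P/(-119 + f) (Z(P, f) = (P + P)/(-119 + f) = (2*P)/(-119 + f) = 2*P/(-119 + f))
(95*(-102 + 88))/Z(-261, -52) = (95*(-102 + 88))/((2*(-261)/(-119 - 52))) = (95*(-14))/((2*(-261)/(-171))) = -1330/(2*(-261)*(-1/171)) = -1330/58/19 = -1330*19/58 = -12635/29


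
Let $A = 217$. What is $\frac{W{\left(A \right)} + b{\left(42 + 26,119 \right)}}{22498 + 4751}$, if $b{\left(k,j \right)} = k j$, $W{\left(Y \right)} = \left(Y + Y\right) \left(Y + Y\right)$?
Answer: $\frac{196448}{27249} \approx 7.2094$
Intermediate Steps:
$W{\left(Y \right)} = 4 Y^{2}$ ($W{\left(Y \right)} = 2 Y 2 Y = 4 Y^{2}$)
$b{\left(k,j \right)} = j k$
$\frac{W{\left(A \right)} + b{\left(42 + 26,119 \right)}}{22498 + 4751} = \frac{4 \cdot 217^{2} + 119 \left(42 + 26\right)}{22498 + 4751} = \frac{4 \cdot 47089 + 119 \cdot 68}{27249} = \left(188356 + 8092\right) \frac{1}{27249} = 196448 \cdot \frac{1}{27249} = \frac{196448}{27249}$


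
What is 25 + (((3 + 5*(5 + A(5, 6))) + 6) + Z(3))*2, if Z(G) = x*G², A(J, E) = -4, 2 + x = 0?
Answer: 17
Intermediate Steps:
x = -2 (x = -2 + 0 = -2)
Z(G) = -2*G²
25 + (((3 + 5*(5 + A(5, 6))) + 6) + Z(3))*2 = 25 + (((3 + 5*(5 - 4)) + 6) - 2*3²)*2 = 25 + (((3 + 5*1) + 6) - 2*9)*2 = 25 + (((3 + 5) + 6) - 18)*2 = 25 + ((8 + 6) - 18)*2 = 25 + (14 - 18)*2 = 25 - 4*2 = 25 - 8 = 17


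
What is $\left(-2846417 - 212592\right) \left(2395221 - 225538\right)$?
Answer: $-6637079824147$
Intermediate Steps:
$\left(-2846417 - 212592\right) \left(2395221 - 225538\right) = \left(-2846417 - 212592\right) 2169683 = \left(-3059009\right) 2169683 = -6637079824147$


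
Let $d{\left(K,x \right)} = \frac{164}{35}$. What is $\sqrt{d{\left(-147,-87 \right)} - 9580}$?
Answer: $\frac{4 i \sqrt{733110}}{35} \approx 97.854 i$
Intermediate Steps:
$d{\left(K,x \right)} = \frac{164}{35}$ ($d{\left(K,x \right)} = 164 \cdot \frac{1}{35} = \frac{164}{35}$)
$\sqrt{d{\left(-147,-87 \right)} - 9580} = \sqrt{\frac{164}{35} - 9580} = \sqrt{- \frac{335136}{35}} = \frac{4 i \sqrt{733110}}{35}$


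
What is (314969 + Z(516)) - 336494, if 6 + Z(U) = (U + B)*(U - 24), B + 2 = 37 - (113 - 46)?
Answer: 216597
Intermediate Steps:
B = -32 (B = -2 + (37 - (113 - 46)) = -2 + (37 - 1*67) = -2 + (37 - 67) = -2 - 30 = -32)
Z(U) = -6 + (-32 + U)*(-24 + U) (Z(U) = -6 + (U - 32)*(U - 24) = -6 + (-32 + U)*(-24 + U))
(314969 + Z(516)) - 336494 = (314969 + (762 + 516**2 - 56*516)) - 336494 = (314969 + (762 + 266256 - 28896)) - 336494 = (314969 + 238122) - 336494 = 553091 - 336494 = 216597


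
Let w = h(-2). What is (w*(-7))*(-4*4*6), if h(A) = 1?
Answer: 672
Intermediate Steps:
w = 1
(w*(-7))*(-4*4*6) = (1*(-7))*(-4*4*6) = -(-112)*6 = -7*(-96) = 672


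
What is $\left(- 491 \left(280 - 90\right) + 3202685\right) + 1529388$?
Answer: $4638783$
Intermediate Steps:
$\left(- 491 \left(280 - 90\right) + 3202685\right) + 1529388 = \left(\left(-491\right) 190 + 3202685\right) + 1529388 = \left(-93290 + 3202685\right) + 1529388 = 3109395 + 1529388 = 4638783$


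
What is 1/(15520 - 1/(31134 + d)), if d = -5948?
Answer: 25186/390886719 ≈ 6.4433e-5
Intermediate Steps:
1/(15520 - 1/(31134 + d)) = 1/(15520 - 1/(31134 - 5948)) = 1/(15520 - 1/25186) = 1/(390886719/25186) = 25186/390886719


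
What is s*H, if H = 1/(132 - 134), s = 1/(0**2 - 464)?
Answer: 1/928 ≈ 0.0010776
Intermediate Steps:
s = -1/464 (s = 1/(0 - 464) = 1/(-464) = -1/464 ≈ -0.0021552)
H = -1/2 (H = 1/(-2) = -1/2 ≈ -0.50000)
s*H = -1/464*(-1/2) = 1/928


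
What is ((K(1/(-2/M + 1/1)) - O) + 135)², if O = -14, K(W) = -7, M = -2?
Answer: 20164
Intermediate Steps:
((K(1/(-2/M + 1/1)) - O) + 135)² = ((-7 - 1*(-14)) + 135)² = ((-7 + 14) + 135)² = (7 + 135)² = 142² = 20164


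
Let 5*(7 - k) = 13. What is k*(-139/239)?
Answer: -3058/1195 ≈ -2.5590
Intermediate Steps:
k = 22/5 (k = 7 - ⅕*13 = 7 - 13/5 = 22/5 ≈ 4.4000)
k*(-139/239) = 22*(-139/239)/5 = 22*(-139*1/239)/5 = (22/5)*(-139/239) = -3058/1195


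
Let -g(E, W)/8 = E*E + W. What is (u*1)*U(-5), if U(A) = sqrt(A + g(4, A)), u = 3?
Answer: 3*I*sqrt(93) ≈ 28.931*I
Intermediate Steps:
g(E, W) = -8*W - 8*E**2 (g(E, W) = -8*(E*E + W) = -8*(E**2 + W) = -8*(W + E**2) = -8*W - 8*E**2)
U(A) = sqrt(-128 - 7*A) (U(A) = sqrt(A + (-8*A - 8*4**2)) = sqrt(A + (-8*A - 8*16)) = sqrt(A + (-8*A - 128)) = sqrt(A + (-128 - 8*A)) = sqrt(-128 - 7*A))
(u*1)*U(-5) = (3*1)*sqrt(-128 - 7*(-5)) = 3*sqrt(-128 + 35) = 3*sqrt(-93) = 3*(I*sqrt(93)) = 3*I*sqrt(93)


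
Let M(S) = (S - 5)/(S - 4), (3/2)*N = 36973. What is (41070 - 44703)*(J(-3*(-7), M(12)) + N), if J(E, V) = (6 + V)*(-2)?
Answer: -357994609/4 ≈ -8.9499e+7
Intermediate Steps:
N = 73946/3 (N = (⅔)*36973 = 73946/3 ≈ 24649.)
M(S) = (-5 + S)/(-4 + S)
J(E, V) = -12 - 2*V
(41070 - 44703)*(J(-3*(-7), M(12)) + N) = (41070 - 44703)*((-12 - 2*(-5 + 12)/(-4 + 12)) + 73946/3) = -3633*((-12 - 2*7/8) + 73946/3) = -3633*((-12 - 7/4) + 73946/3) = -3633*(-55/4 + 73946/3) = -3633*295619/12 = -357994609/4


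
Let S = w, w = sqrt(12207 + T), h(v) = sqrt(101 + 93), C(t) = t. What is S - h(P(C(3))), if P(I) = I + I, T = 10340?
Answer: sqrt(22547) - sqrt(194) ≈ 136.23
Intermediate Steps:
P(I) = 2*I
h(v) = sqrt(194)
w = sqrt(22547) (w = sqrt(12207 + 10340) = sqrt(22547) ≈ 150.16)
S = sqrt(22547) ≈ 150.16
S - h(P(C(3))) = sqrt(22547) - sqrt(194)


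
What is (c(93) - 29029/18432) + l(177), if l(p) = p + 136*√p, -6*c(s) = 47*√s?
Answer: 3233435/18432 + 136*√177 - 47*√93/6 ≈ 1909.2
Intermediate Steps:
c(s) = -47*√s/6
(c(93) - 29029/18432) + l(177) = (-47*√93/6 - 29029/18432) + (177 + 136*√177) = (-29029/18432 - 47*√93/6) + (177 + 136*√177) = 3233435/18432 + 136*√177 - 47*√93/6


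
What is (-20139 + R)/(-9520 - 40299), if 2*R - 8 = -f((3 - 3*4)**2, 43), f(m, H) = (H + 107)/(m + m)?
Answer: 1087315/2690226 ≈ 0.40417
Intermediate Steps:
f(m, H) = (107 + H)/(2*m) (f(m, H) = (107 + H)/((2*m)) = (107 + H)*(1/(2*m)) = (107 + H)/(2*m))
R = 191/54 (R = 4 + (-(107 + 43)/(2*((3 - 3*4)**2)))/2 = 4 + (-150/(2*((3 - 12)**2)))/2 = 4 + (-150/(2*((-9)**2)))/2 = 4 + (-150/(2*81))/2 = 4 + (-1*25/27)/2 = 4 + (1/2)*(-25/27) = 4 - 25/54 = 191/54 ≈ 3.5370)
(-20139 + R)/(-9520 - 40299) = (-20139 + 191/54)/(-9520 - 40299) = -1087315/54/(-49819) = -1087315/54*(-1/49819) = 1087315/2690226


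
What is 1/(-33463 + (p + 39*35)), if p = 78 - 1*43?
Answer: -1/32063 ≈ -3.1189e-5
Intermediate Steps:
p = 35 (p = 78 - 43 = 35)
1/(-33463 + (p + 39*35)) = 1/(-33463 + (35 + 39*35)) = 1/(-33463 + (35 + 1365)) = 1/(-33463 + 1400) = 1/(-32063) = -1/32063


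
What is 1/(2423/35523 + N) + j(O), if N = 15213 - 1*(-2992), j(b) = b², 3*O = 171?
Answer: 2101123910385/646698638 ≈ 3249.0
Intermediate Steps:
O = 57 (O = (⅓)*171 = 57)
N = 18205 (N = 15213 + 2992 = 18205)
1/(2423/35523 + N) + j(O) = 1/(2423/35523 + 18205) + 57² = 1/(2423*(1/35523) + 18205) + 3249 = 1/(2423/35523 + 18205) + 3249 = 1/(646698638/35523) + 3249 = 35523/646698638 + 3249 = 2101123910385/646698638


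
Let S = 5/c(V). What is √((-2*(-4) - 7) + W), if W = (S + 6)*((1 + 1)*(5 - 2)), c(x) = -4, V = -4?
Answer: √118/2 ≈ 5.4314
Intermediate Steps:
S = -5/4 (S = 5/(-4) = 5*(-¼) = -5/4 ≈ -1.2500)
W = 57/2 (W = (-5/4 + 6)*((1 + 1)*(5 - 2)) = 19*(2*3)/4 = (19/4)*6 = 57/2 ≈ 28.500)
√((-2*(-4) - 7) + W) = √((-2*(-4) - 7) + 57/2) = √((8 - 7) + 57/2) = √(1 + 57/2) = √(59/2) = √118/2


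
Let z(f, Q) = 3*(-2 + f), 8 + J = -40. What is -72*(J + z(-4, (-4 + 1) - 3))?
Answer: 4752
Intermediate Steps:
J = -48 (J = -8 - 40 = -48)
z(f, Q) = -6 + 3*f
-72*(J + z(-4, (-4 + 1) - 3)) = -72*(-48 + (-6 + 3*(-4))) = -72*(-48 + (-6 - 12)) = -72*(-48 - 18) = -72*(-66) = 4752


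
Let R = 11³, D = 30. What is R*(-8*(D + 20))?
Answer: -532400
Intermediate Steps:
R = 1331
R*(-8*(D + 20)) = 1331*(-8*(30 + 20)) = 1331*(-8*50) = 1331*(-400) = -532400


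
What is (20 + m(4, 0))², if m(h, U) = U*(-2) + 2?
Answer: 484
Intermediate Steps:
m(h, U) = 2 - 2*U (m(h, U) = -2*U + 2 = 2 - 2*U)
(20 + m(4, 0))² = (20 + (2 - 2*0))² = (20 + (2 + 0))² = (20 + 2)² = 22² = 484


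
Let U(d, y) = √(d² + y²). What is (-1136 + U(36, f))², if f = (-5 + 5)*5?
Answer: 1210000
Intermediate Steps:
f = 0 (f = 0*5 = 0)
(-1136 + U(36, f))² = (-1136 + √(36² + 0²))² = (-1136 + √(1296 + 0))² = (-1136 + √1296)² = (-1136 + 36)² = (-1100)² = 1210000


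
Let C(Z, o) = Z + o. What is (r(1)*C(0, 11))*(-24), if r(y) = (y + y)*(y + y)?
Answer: -1056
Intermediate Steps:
r(y) = 4*y² (r(y) = (2*y)*(2*y) = 4*y²)
(r(1)*C(0, 11))*(-24) = ((4*1²)*(0 + 11))*(-24) = ((4*1)*11)*(-24) = (4*11)*(-24) = 44*(-24) = -1056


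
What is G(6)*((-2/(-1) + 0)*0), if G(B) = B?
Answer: 0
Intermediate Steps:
G(6)*((-2/(-1) + 0)*0) = 6*((-2/(-1) + 0)*0) = 6*((-2*(-1) + 0)*0) = 6*((2 + 0)*0) = 6*(2*0) = 6*0 = 0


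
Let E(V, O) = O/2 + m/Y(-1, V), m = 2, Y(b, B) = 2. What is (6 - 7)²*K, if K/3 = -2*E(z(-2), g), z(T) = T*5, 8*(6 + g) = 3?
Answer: 87/8 ≈ 10.875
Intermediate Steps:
g = -45/8 (g = -6 + (⅛)*3 = -6 + 3/8 = -45/8 ≈ -5.6250)
z(T) = 5*T
E(V, O) = 1 + O/2 (E(V, O) = O/2 + 2/2 = O*(½) + 2*(½) = O/2 + 1 = 1 + O/2)
K = 87/8 (K = 3*(-2*(1 + (½)*(-45/8))) = 3*(-2*(1 - 45/16)) = 3*(-2*(-29/16)) = 3*(29/8) = 87/8 ≈ 10.875)
(6 - 7)²*K = (6 - 7)²*(87/8) = (-1)²*(87/8) = 1*(87/8) = 87/8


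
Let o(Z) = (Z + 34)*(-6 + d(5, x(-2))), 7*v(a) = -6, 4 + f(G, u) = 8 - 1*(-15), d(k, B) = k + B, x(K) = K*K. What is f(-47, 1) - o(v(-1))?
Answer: -563/7 ≈ -80.429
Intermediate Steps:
x(K) = K²
d(k, B) = B + k
f(G, u) = 19 (f(G, u) = -4 + (8 - 1*(-15)) = -4 + (8 + 15) = -4 + 23 = 19)
v(a) = -6/7 (v(a) = (⅐)*(-6) = -6/7)
o(Z) = 102 + 3*Z (o(Z) = (Z + 34)*(-6 + ((-2)² + 5)) = (34 + Z)*(-6 + (4 + 5)) = (34 + Z)*(-6 + 9) = (34 + Z)*3 = 102 + 3*Z)
f(-47, 1) - o(v(-1)) = 19 - (102 + 3*(-6/7)) = 19 - (102 - 18/7) = 19 - 1*696/7 = 19 - 696/7 = -563/7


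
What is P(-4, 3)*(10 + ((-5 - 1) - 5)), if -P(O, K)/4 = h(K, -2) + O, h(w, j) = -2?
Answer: -24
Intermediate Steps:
P(O, K) = 8 - 4*O (P(O, K) = -4*(-2 + O) = 8 - 4*O)
P(-4, 3)*(10 + ((-5 - 1) - 5)) = (8 - 4*(-4))*(10 + ((-5 - 1) - 5)) = (8 + 16)*(10 + (-6 - 5)) = 24*(10 - 11) = 24*(-1) = -24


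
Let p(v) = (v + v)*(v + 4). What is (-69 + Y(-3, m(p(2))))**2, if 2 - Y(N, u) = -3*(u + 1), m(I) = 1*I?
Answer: 64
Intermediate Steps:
p(v) = 2*v*(4 + v) (p(v) = (2*v)*(4 + v) = 2*v*(4 + v))
m(I) = I
Y(N, u) = 5 + 3*u (Y(N, u) = 2 - (-3)*(u + 1) = 2 - (-3)*(1 + u) = 2 - (-3 - 3*u) = 2 + (3 + 3*u) = 5 + 3*u)
(-69 + Y(-3, m(p(2))))**2 = (-69 + (5 + 3*(2*2*(4 + 2))))**2 = (-69 + (5 + 3*(2*2*6)))**2 = (-69 + (5 + 3*24))**2 = (-69 + (5 + 72))**2 = (-69 + 77)**2 = 8**2 = 64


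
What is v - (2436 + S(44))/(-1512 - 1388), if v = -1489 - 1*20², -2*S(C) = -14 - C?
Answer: -37763/20 ≈ -1888.2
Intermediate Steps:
S(C) = 7 + C/2 (S(C) = -(-14 - C)/2 = 7 + C/2)
v = -1889 (v = -1489 - 1*400 = -1489 - 400 = -1889)
v - (2436 + S(44))/(-1512 - 1388) = -1889 - (2436 + (7 + (½)*44))/(-1512 - 1388) = -1889 - (2436 + (7 + 22))/(-2900) = -1889 - (2436 + 29)*(-1)/2900 = -1889 - 2465*(-1)/2900 = -1889 - 1*(-17/20) = -1889 + 17/20 = -37763/20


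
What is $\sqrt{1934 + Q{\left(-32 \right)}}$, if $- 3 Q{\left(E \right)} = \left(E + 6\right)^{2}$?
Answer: $\frac{\sqrt{15378}}{3} \approx 41.336$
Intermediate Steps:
$Q{\left(E \right)} = - \frac{\left(6 + E\right)^{2}}{3}$ ($Q{\left(E \right)} = - \frac{\left(E + 6\right)^{2}}{3} = - \frac{\left(6 + E\right)^{2}}{3}$)
$\sqrt{1934 + Q{\left(-32 \right)}} = \sqrt{1934 - \frac{\left(6 - 32\right)^{2}}{3}} = \sqrt{1934 - \frac{\left(-26\right)^{2}}{3}} = \sqrt{1934 - \frac{676}{3}} = \sqrt{\frac{5126}{3}} = \frac{\sqrt{15378}}{3}$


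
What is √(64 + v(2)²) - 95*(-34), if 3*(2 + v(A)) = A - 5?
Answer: 3230 + √73 ≈ 3238.5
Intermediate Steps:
v(A) = -11/3 + A/3 (v(A) = -2 + (A - 5)/3 = -2 + (-5 + A)/3 = -2 + (-5/3 + A/3) = -11/3 + A/3)
√(64 + v(2)²) - 95*(-34) = √(64 + (-11/3 + (⅓)*2)²) - 95*(-34) = √(64 + (-11/3 + ⅔)²) + 3230 = √(64 + (-3)²) + 3230 = √(64 + 9) + 3230 = √73 + 3230 = 3230 + √73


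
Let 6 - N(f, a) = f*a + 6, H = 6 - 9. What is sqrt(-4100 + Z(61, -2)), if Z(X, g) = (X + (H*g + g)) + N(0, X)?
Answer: I*sqrt(4035) ≈ 63.522*I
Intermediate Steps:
H = -3
N(f, a) = -a*f (N(f, a) = 6 - (f*a + 6) = 6 - (a*f + 6) = 6 - (6 + a*f) = 6 + (-6 - a*f) = -a*f)
Z(X, g) = X - 2*g (Z(X, g) = (X + (-3*g + g)) - 1*X*0 = (X - 2*g) + 0 = X - 2*g)
sqrt(-4100 + Z(61, -2)) = sqrt(-4100 + (61 - 2*(-2))) = sqrt(-4100 + (61 + 4)) = sqrt(-4100 + 65) = sqrt(-4035) = I*sqrt(4035)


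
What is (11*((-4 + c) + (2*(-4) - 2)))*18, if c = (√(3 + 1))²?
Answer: -1980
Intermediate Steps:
c = 4 (c = (√4)² = 2² = 4)
(11*((-4 + c) + (2*(-4) - 2)))*18 = (11*((-4 + 4) + (2*(-4) - 2)))*18 = (11*(0 + (-8 - 2)))*18 = (11*(0 - 10))*18 = (11*(-10))*18 = -110*18 = -1980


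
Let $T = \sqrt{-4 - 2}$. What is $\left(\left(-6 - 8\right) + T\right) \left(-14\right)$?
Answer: $196 - 14 i \sqrt{6} \approx 196.0 - 34.293 i$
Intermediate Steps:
$T = i \sqrt{6}$ ($T = \sqrt{-6} = i \sqrt{6} \approx 2.4495 i$)
$\left(\left(-6 - 8\right) + T\right) \left(-14\right) = \left(\left(-6 - 8\right) + i \sqrt{6}\right) \left(-14\right) = \left(-14 + i \sqrt{6}\right) \left(-14\right) = 196 - 14 i \sqrt{6}$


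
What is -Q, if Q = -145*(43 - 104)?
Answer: -8845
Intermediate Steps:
Q = 8845 (Q = -145*(-61) = 8845)
-Q = -1*8845 = -8845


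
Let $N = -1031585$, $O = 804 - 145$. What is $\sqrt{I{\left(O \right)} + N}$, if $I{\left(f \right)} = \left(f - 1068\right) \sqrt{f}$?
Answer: $\sqrt{-1031585 - 409 \sqrt{659}} \approx 1020.8 i$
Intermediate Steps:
$O = 659$ ($O = 804 - 145 = 659$)
$I{\left(f \right)} = \sqrt{f} \left(-1068 + f\right)$ ($I{\left(f \right)} = \left(f - 1068\right) \sqrt{f} = \left(-1068 + f\right) \sqrt{f} = \sqrt{f} \left(-1068 + f\right)$)
$\sqrt{I{\left(O \right)} + N} = \sqrt{\sqrt{659} \left(-1068 + 659\right) - 1031585} = \sqrt{\sqrt{659} \left(-409\right) - 1031585} = \sqrt{- 409 \sqrt{659} - 1031585} = \sqrt{-1031585 - 409 \sqrt{659}}$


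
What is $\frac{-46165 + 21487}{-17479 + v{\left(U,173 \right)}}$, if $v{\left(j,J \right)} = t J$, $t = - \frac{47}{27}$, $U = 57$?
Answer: $\frac{333153}{240032} \approx 1.388$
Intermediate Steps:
$t = - \frac{47}{27}$ ($t = \left(-47\right) \frac{1}{27} = - \frac{47}{27} \approx -1.7407$)
$v{\left(j,J \right)} = - \frac{47 J}{27}$
$\frac{-46165 + 21487}{-17479 + v{\left(U,173 \right)}} = \frac{-46165 + 21487}{-17479 - \frac{8131}{27}} = - \frac{24678}{-17479 - \frac{8131}{27}} = - \frac{24678}{- \frac{480064}{27}} = \left(-24678\right) \left(- \frac{27}{480064}\right) = \frac{333153}{240032}$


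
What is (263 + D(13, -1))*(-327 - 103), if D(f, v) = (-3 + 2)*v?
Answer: -113520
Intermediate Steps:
D(f, v) = -v
(263 + D(13, -1))*(-327 - 103) = (263 - 1*(-1))*(-327 - 103) = (263 + 1)*(-430) = 264*(-430) = -113520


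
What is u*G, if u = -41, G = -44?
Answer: 1804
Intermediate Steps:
u*G = -41*(-44) = 1804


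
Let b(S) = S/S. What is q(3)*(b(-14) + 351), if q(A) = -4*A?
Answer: -4224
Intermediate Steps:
b(S) = 1
q(3)*(b(-14) + 351) = (-4*3)*(1 + 351) = -12*352 = -4224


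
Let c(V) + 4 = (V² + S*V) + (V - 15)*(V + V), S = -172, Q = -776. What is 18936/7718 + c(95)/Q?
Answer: -23065611/2994584 ≈ -7.7024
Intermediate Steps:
c(V) = -4 + V² - 172*V + 2*V*(-15 + V) (c(V) = -4 + ((V² - 172*V) + (V - 15)*(V + V)) = -4 + ((V² - 172*V) + (-15 + V)*(2*V)) = -4 + ((V² - 172*V) + 2*V*(-15 + V)) = -4 + (V² - 172*V + 2*V*(-15 + V)) = -4 + V² - 172*V + 2*V*(-15 + V))
18936/7718 + c(95)/Q = 18936/7718 + (-4 - 202*95 + 3*95²)/(-776) = 18936*(1/7718) + (-4 - 19190 + 3*9025)*(-1/776) = 9468/3859 + (-4 - 19190 + 27075)*(-1/776) = 9468/3859 + 7881*(-1/776) = 9468/3859 - 7881/776 = -23065611/2994584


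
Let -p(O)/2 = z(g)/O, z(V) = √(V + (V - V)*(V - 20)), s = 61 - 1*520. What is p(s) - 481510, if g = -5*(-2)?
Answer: -481510 + 2*√10/459 ≈ -4.8151e+5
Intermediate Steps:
s = -459 (s = 61 - 520 = -459)
g = 10
z(V) = √V (z(V) = √(V + 0*(-20 + V)) = √(V + 0) = √V)
p(O) = -2*√10/O
p(s) - 481510 = -2*√10/(-459) - 481510 = -2*√10*(-1/459) - 481510 = 2*√10/459 - 481510 = -481510 + 2*√10/459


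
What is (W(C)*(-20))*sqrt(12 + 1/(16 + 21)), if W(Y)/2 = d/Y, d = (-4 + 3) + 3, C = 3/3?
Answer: -80*sqrt(16465)/37 ≈ -277.44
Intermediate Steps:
C = 1 (C = 3*(1/3) = 1)
d = 2 (d = -1 + 3 = 2)
W(Y) = 4/Y (W(Y) = 2*(2/Y) = 4/Y)
(W(C)*(-20))*sqrt(12 + 1/(16 + 21)) = ((4/1)*(-20))*sqrt(12 + 1/(16 + 21)) = ((4*1)*(-20))*sqrt(12 + 1/37) = (4*(-20))*sqrt(12 + 1/37) = -80*sqrt(16465)/37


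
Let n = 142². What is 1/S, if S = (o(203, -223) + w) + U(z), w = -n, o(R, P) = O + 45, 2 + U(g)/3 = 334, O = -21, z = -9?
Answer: -1/19144 ≈ -5.2236e-5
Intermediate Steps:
U(g) = 996 (U(g) = -6 + 3*334 = -6 + 1002 = 996)
o(R, P) = 24 (o(R, P) = -21 + 45 = 24)
n = 20164
w = -20164 (w = -1*20164 = -20164)
S = -19144 (S = (24 - 20164) + 996 = -20140 + 996 = -19144)
1/S = 1/(-19144) = -1/19144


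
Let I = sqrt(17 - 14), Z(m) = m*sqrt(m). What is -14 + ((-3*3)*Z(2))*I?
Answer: -14 - 18*sqrt(6) ≈ -58.091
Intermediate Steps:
Z(m) = m**(3/2)
I = sqrt(3) ≈ 1.7320
-14 + ((-3*3)*Z(2))*I = -14 + ((-3*3)*2**(3/2))*sqrt(3) = -14 + (-18*sqrt(2))*sqrt(3) = -14 - 18*sqrt(6)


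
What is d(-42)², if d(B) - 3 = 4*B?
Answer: 27225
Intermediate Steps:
d(B) = 3 + 4*B
d(-42)² = (3 + 4*(-42))² = (3 - 168)² = (-165)² = 27225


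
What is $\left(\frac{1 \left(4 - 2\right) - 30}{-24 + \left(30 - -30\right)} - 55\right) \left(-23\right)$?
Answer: $\frac{11546}{9} \approx 1282.9$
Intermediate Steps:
$\left(\frac{1 \left(4 - 2\right) - 30}{-24 + \left(30 - -30\right)} - 55\right) \left(-23\right) = \left(\frac{1 \cdot 2 - 30}{-24 + \left(30 + 30\right)} - 55\right) \left(-23\right) = \left(\frac{2 - 30}{-24 + 60} - 55\right) \left(-23\right) = \left(- \frac{28}{36} - 55\right) \left(-23\right) = \left(\left(-28\right) \frac{1}{36} - 55\right) \left(-23\right) = \left(- \frac{7}{9} - 55\right) \left(-23\right) = \left(- \frac{502}{9}\right) \left(-23\right) = \frac{11546}{9}$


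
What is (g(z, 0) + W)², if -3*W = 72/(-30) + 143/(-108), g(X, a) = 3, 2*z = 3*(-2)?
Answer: 47210641/2624400 ≈ 17.989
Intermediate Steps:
z = -3 (z = (3*(-2))/2 = (½)*(-6) = -3)
W = 2011/1620 (W = -(72/(-30) + 143/(-108))/3 = -(72*(-1/30) + 143*(-1/108))/3 = -(-12/5 - 143/108)/3 = -⅓*(-2011/540) = 2011/1620 ≈ 1.2414)
(g(z, 0) + W)² = (3 + 2011/1620)² = (6871/1620)² = 47210641/2624400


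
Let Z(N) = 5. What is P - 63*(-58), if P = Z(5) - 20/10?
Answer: 3657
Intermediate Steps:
P = 3 (P = 5 - 20/10 = 5 - 20*1/10 = 5 - 2 = 3)
P - 63*(-58) = 3 - 63*(-58) = 3 + 3654 = 3657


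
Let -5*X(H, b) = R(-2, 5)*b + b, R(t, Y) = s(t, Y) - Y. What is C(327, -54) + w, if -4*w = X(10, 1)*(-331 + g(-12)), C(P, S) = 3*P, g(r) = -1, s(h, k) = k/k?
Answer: 5154/5 ≈ 1030.8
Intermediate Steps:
s(h, k) = 1
R(t, Y) = 1 - Y
X(H, b) = 3*b/5 (X(H, b) = -((1 - 1*5)*b + b)/5 = -((1 - 5)*b + b)/5 = -(-4*b + b)/5 = -(-3)*b/5 = 3*b/5)
w = 249/5 (w = -(⅗)*1*(-331 - 1)/4 = -3*(-332)/20 = -¼*(-996/5) = 249/5 ≈ 49.800)
C(327, -54) + w = 3*327 + 249/5 = 981 + 249/5 = 5154/5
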